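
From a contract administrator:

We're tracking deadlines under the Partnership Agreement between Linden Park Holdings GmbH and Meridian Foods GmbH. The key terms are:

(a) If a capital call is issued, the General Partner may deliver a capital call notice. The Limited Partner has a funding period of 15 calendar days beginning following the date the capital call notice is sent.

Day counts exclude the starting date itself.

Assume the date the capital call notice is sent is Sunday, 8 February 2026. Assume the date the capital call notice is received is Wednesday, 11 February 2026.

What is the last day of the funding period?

23 February 2026

The last day of the funding period: 8 February 2026 + 15 days = 23 February 2026.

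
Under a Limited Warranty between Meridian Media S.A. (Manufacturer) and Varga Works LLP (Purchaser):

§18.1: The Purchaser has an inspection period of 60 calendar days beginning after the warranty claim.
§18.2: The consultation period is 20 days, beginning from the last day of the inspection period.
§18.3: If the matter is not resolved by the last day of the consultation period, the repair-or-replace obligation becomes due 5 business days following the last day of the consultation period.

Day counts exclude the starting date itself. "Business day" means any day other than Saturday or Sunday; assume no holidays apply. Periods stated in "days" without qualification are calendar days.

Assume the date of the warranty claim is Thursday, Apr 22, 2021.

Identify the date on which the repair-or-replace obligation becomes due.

Jul 16, 2021

The last day of the inspection period: 60 calendar days after Apr 22, 2021 is Jun 21, 2021.
The last day of the consultation period: 20 calendar days after Jun 21, 2021 is Jul 11, 2021.
From Sunday, Jul 11, 2021, 5 business days (Jul 12, Jul 13, Jul 14, Jul 15, Jul 16, skipping weekends) brings us to Friday, Jul 16, 2021, which is the date on which the repair-or-replace obligation becomes due.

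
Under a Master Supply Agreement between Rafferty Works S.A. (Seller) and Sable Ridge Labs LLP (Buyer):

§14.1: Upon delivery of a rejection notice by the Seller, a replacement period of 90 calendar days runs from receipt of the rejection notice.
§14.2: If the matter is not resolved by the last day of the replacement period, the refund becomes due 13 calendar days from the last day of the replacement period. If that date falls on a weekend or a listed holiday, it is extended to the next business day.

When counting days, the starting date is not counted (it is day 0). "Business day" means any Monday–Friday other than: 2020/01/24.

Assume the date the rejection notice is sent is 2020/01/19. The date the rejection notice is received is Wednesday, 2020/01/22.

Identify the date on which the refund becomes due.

The last day of the replacement period: 2020/01/22 + 90 days = 2020/04/21.
The date on which the refund becomes due: 2020/04/21 + 13 days = 2020/05/04. 2020/05/04 is a Monday and is not a listed holiday, so no roll-forward applies.

2020/05/04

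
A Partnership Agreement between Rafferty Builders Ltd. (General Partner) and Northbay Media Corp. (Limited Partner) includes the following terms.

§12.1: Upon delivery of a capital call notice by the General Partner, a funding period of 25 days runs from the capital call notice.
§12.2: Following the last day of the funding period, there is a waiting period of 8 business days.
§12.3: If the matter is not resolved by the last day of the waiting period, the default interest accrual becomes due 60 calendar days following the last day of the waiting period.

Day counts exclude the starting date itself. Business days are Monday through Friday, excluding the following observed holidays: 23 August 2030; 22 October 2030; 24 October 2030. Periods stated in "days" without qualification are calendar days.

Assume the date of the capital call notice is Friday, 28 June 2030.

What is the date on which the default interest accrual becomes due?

The last day of the funding period: 25 calendar days after 28 June 2030 is 23 July 2030.
The last day of the waiting period: 8 business days after Tuesday, 23 July 2030, skipping weekends — Jul 24, Jul 25, Jul 26, Jul 29, Jul 30, Jul 31, Aug 1, Aug 2 — lands on Friday, 2 August 2030.
The date on which the default interest accrual becomes due: 60 calendar days after 2 August 2030 is 1 October 2030.

1 October 2030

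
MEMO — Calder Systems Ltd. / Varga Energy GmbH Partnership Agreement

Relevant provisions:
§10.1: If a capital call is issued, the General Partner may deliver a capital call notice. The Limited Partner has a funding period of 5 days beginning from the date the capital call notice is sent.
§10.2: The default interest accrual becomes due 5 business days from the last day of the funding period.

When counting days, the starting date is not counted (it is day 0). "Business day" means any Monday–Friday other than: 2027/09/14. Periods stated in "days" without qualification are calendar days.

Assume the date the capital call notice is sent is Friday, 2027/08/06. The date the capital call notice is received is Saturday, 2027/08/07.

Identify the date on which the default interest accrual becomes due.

The last day of the funding period: 2027/08/06 + 5 days = 2027/08/11.
The date on which the default interest accrual becomes due: 5 business days after Wednesday, 2027/08/11, skipping weekends — Aug 12, Aug 13, Aug 16, Aug 17, Aug 18 — lands on Wednesday, 2027/08/18.

2027/08/18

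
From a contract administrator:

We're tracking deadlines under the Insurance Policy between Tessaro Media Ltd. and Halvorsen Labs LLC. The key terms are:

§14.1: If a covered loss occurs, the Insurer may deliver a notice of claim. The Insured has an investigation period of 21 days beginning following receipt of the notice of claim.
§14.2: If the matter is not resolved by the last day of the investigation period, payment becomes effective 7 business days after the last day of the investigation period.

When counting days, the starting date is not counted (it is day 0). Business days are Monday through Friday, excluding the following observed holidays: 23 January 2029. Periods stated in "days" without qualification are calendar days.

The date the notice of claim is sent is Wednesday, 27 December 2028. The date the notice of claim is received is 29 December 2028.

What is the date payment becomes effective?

31 January 2029

The last day of the investigation period: 21 calendar days after 29 December 2028 is 19 January 2029.
The date payment becomes effective: counting 7 business days from Friday, 19 January 2029 (Jan 22, Jan 24, Jan 25, Jan 26, Jan 29, Jan 30, Jan 31, skipping weekends and the listed holiday on Jan 23) reaches Wednesday, 31 January 2029.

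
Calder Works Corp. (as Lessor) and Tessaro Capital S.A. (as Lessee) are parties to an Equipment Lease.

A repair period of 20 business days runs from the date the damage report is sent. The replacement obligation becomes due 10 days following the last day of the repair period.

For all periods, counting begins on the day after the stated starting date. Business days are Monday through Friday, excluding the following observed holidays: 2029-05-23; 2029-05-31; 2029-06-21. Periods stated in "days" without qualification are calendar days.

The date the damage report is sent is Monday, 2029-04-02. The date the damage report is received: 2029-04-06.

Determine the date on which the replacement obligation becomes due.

The last day of the repair period: counting 20 business days from Monday, 2029-04-02 (Apr 3, Apr 4, Apr 5, Apr 6, …, Apr 26, Apr 27, Apr 30, skipping weekends) reaches Monday, 2029-04-30.
Adding 10 calendar days to 2029-04-30 gives 2029-05-10, which is the date on which the replacement obligation becomes due.

2029-05-10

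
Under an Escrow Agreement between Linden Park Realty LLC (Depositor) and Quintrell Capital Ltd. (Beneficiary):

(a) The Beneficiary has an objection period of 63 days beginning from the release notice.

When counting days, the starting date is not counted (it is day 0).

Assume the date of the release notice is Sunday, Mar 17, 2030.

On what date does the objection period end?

May 19, 2030

The last day of the objection period: 63 calendar days after Mar 17, 2030 is May 19, 2030.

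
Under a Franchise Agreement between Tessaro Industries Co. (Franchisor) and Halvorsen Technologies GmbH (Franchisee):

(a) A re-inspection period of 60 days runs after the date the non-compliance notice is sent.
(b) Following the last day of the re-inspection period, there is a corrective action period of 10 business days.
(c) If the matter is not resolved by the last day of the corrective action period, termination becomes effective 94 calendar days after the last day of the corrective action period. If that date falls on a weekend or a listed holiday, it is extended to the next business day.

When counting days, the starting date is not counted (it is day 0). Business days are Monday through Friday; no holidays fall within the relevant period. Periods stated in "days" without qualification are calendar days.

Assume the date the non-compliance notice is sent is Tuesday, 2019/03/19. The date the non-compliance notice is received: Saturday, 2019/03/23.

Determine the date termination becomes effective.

The last day of the re-inspection period: 60 calendar days after 2019/03/19 is 2019/05/18.
From Saturday, 2019/05/18, 10 business days (May 20, May 21, May 22, May 23, May 24, May 27, May 28, May 29, May 30, May 31, skipping weekends) brings us to Friday, 2019/05/31, which is the last day of the corrective action period.
Adding 94 calendar days to 2019/05/31 gives 2019/09/02, which is the date termination becomes effective. 2019/09/02 is a Monday, so no roll-forward applies.

2019/09/02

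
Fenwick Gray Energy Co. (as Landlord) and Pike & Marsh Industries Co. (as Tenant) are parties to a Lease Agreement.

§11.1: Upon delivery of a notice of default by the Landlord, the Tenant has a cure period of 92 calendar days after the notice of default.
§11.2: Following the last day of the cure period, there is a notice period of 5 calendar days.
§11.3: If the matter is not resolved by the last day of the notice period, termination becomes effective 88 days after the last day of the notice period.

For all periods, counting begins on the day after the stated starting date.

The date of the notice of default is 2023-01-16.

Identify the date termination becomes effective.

Adding 92 calendar days to 2023-01-16 gives 2023-04-18, which is the last day of the cure period.
The last day of the notice period: 5 calendar days after 2023-04-18 is 2023-04-23.
Adding 88 calendar days to 2023-04-23 gives 2023-07-20, which is the date termination becomes effective.

2023-07-20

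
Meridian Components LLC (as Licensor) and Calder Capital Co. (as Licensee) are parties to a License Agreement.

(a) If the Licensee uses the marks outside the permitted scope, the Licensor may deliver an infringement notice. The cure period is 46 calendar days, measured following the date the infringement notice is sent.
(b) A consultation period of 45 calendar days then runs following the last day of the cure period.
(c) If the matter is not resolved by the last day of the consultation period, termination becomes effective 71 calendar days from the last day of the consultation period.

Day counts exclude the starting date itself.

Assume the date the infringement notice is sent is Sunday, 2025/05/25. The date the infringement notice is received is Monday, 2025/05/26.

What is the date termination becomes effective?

2025/11/03

The last day of the cure period: 2025/05/25 + 46 days = 2025/07/10.
The last day of the consultation period: 2025/07/10 + 45 days = 2025/08/24.
Adding 71 calendar days to 2025/08/24 gives 2025/11/03, which is the date termination becomes effective.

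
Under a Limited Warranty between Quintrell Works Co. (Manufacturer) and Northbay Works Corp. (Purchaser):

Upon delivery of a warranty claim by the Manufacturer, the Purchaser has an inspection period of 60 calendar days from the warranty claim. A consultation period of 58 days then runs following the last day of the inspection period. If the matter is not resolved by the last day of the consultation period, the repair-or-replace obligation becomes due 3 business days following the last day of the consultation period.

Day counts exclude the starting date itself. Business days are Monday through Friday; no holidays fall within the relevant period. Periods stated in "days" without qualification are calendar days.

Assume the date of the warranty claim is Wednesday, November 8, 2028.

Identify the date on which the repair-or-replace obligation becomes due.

March 9, 2029

The last day of the inspection period: 60 calendar days after November 8, 2028 is January 7, 2029.
The last day of the consultation period: January 7, 2029 + 58 days = March 6, 2029.
The date on which the repair-or-replace obligation becomes due: 3 business days after Tuesday, March 6, 2029, skipping weekends — Mar 7, Mar 8, Mar 9 — lands on Friday, March 9, 2029.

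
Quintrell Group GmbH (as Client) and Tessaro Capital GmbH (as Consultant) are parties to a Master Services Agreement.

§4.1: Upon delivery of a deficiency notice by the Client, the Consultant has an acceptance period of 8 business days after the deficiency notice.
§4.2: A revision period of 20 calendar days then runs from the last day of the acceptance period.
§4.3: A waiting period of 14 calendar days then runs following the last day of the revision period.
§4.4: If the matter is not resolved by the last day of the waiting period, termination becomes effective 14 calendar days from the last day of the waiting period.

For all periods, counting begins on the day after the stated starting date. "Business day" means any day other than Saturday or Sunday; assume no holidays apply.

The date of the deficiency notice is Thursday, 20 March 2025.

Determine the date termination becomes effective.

19 May 2025

The last day of the acceptance period: counting 8 business days from Thursday, 20 March 2025 (Mar 21, Mar 24, Mar 25, Mar 26, Mar 27, Mar 28, Mar 31, Apr 1, skipping weekends) reaches Tuesday, 1 April 2025.
The last day of the revision period: 1 April 2025 + 20 days = 21 April 2025.
The last day of the waiting period: 14 calendar days after 21 April 2025 is 5 May 2025.
The date termination becomes effective: 5 May 2025 + 14 days = 19 May 2025.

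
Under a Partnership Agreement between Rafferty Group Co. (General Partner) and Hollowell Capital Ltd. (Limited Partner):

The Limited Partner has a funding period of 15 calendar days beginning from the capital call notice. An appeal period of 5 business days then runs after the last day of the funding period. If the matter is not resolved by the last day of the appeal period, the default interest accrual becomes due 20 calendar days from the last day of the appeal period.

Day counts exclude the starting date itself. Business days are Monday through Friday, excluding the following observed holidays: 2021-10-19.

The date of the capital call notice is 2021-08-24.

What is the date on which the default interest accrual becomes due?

2021-10-05

The last day of the funding period: 15 calendar days after 2021-08-24 is 2021-09-08.
The last day of the appeal period: 5 business days after Wednesday, 2021-09-08, skipping weekends — Sep 9, Sep 10, Sep 13, Sep 14, Sep 15 — lands on Wednesday, 2021-09-15.
The date on which the default interest accrual becomes due: 2021-09-15 + 20 days = 2021-10-05.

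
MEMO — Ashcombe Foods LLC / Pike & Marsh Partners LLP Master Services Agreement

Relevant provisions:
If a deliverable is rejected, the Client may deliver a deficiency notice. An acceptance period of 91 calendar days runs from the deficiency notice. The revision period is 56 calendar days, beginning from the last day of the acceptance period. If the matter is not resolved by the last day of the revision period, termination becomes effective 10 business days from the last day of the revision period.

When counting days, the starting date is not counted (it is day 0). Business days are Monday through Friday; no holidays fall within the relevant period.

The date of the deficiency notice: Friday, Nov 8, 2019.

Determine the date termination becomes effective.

Apr 17, 2020

The last day of the acceptance period: Nov 8, 2019 + 91 days = Feb 7, 2020.
The last day of the revision period: Feb 7, 2020 + 56 days = Apr 3, 2020.
From Friday, Apr 3, 2020, 10 business days (Apr 6, Apr 7, Apr 8, Apr 9, Apr 10, Apr 13, Apr 14, Apr 15, Apr 16, Apr 17, skipping weekends) brings us to Friday, Apr 17, 2020, which is the date termination becomes effective.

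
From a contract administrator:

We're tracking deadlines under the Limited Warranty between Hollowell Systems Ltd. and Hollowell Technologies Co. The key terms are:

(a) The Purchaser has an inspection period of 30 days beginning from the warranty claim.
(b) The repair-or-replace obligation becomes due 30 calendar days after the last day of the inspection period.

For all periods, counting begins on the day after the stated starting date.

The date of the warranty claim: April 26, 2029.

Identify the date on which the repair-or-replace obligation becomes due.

June 25, 2029

Adding 30 calendar days to April 26, 2029 gives May 26, 2029, which is the last day of the inspection period.
Adding 30 calendar days to May 26, 2029 gives June 25, 2029, which is the date on which the repair-or-replace obligation becomes due.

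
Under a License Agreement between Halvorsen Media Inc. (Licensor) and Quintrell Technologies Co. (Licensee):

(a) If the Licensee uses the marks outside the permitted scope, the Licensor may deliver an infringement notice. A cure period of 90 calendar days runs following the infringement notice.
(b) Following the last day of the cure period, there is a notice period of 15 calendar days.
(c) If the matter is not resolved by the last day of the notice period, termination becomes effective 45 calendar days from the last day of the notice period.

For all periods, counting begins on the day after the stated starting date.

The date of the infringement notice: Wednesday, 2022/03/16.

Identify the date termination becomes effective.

2022/08/13

The last day of the cure period: 2022/03/16 + 90 days = 2022/06/14.
The last day of the notice period: 15 calendar days after 2022/06/14 is 2022/06/29.
The date termination becomes effective: 45 calendar days after 2022/06/29 is 2022/08/13.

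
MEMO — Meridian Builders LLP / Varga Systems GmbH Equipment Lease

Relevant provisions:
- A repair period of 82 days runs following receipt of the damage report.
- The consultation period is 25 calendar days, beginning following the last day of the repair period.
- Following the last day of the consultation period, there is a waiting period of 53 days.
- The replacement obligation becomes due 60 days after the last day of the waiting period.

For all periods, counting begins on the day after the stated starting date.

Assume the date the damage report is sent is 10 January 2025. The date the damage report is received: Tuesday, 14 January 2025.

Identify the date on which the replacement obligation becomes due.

The last day of the repair period: 14 January 2025 + 82 days = 6 April 2025.
The last day of the consultation period: 6 April 2025 + 25 days = 1 May 2025.
The last day of the waiting period: 1 May 2025 + 53 days = 23 June 2025.
Adding 60 calendar days to 23 June 2025 gives 22 August 2025, which is the date on which the replacement obligation becomes due.

22 August 2025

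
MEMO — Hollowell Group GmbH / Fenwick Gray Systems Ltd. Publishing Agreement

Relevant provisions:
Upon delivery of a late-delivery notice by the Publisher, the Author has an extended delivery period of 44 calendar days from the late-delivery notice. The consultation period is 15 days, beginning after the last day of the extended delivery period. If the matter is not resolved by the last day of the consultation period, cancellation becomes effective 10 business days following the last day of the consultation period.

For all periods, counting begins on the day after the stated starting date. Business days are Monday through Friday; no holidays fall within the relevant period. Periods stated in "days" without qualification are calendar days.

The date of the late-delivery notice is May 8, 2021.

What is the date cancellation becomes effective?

July 20, 2021

The last day of the extended delivery period: 44 calendar days after May 8, 2021 is June 21, 2021.
The last day of the consultation period: June 21, 2021 + 15 days = July 6, 2021.
The date cancellation becomes effective: 10 business days after Tuesday, July 6, 2021, skipping weekends — Jul 7, Jul 8, Jul 9, Jul 12, Jul 13, Jul 14, Jul 15, Jul 16, Jul 19, Jul 20 — lands on Tuesday, July 20, 2021.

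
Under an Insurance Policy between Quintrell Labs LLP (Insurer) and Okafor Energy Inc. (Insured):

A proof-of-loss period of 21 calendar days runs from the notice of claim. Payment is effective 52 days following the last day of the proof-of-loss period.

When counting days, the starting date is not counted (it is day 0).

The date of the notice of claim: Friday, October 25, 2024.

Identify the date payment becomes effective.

January 6, 2025

The last day of the proof-of-loss period: October 25, 2024 + 21 days = November 15, 2024.
The date payment becomes effective: 52 calendar days after November 15, 2024 is January 6, 2025.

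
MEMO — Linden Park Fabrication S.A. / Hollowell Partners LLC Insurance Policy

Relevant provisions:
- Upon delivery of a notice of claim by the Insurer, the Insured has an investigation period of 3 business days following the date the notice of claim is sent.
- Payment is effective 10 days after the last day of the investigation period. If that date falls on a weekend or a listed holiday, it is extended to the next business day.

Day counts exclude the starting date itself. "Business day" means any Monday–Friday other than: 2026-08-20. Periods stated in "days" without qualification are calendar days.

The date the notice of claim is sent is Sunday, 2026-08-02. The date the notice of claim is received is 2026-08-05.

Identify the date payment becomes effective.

The last day of the investigation period: counting 3 business days from Sunday, 2026-08-02 (Aug 3, Aug 4, Aug 5, skipping weekends) reaches Wednesday, 2026-08-05.
The date payment becomes effective: 2026-08-05 + 10 days = 2026-08-15. That falls on a Saturday, so it rolls to the next business day, Monday, 2026-08-17.

2026-08-17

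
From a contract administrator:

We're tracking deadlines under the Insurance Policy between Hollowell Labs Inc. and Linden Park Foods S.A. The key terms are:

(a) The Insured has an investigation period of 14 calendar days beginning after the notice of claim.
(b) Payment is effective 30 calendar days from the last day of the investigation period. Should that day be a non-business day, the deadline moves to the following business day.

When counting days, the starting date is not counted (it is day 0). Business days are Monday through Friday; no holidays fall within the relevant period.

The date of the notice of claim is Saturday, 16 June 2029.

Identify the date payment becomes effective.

The last day of the investigation period: 14 calendar days after 16 June 2029 is 30 June 2029.
The date payment becomes effective: 30 June 2029 + 30 days = 30 July 2029. 30 July 2029 is a Monday, so no roll-forward applies.

30 July 2029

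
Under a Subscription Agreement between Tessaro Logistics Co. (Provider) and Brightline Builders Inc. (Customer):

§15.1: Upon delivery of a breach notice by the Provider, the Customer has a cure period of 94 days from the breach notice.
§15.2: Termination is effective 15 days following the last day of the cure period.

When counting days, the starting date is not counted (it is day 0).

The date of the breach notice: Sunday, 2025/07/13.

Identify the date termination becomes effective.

2025/10/30

Adding 94 calendar days to 2025/07/13 gives 2025/10/15, which is the last day of the cure period.
Adding 15 calendar days to 2025/10/15 gives 2025/10/30, which is the date termination becomes effective.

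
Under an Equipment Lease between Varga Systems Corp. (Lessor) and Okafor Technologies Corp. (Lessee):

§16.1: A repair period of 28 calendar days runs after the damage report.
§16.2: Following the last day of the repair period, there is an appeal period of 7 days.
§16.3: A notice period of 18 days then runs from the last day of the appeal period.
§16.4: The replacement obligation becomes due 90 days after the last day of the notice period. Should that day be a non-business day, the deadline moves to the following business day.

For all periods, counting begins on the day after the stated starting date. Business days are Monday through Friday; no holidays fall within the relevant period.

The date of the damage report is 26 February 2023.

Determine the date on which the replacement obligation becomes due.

19 July 2023

The last day of the repair period: 26 February 2023 + 28 days = 26 March 2023.
Adding 7 calendar days to 26 March 2023 gives 2 April 2023, which is the last day of the appeal period.
The last day of the notice period: 2 April 2023 + 18 days = 20 April 2023.
The date on which the replacement obligation becomes due: 90 calendar days after 20 April 2023 is 19 July 2023. 19 July 2023 is a Wednesday, so no roll-forward applies.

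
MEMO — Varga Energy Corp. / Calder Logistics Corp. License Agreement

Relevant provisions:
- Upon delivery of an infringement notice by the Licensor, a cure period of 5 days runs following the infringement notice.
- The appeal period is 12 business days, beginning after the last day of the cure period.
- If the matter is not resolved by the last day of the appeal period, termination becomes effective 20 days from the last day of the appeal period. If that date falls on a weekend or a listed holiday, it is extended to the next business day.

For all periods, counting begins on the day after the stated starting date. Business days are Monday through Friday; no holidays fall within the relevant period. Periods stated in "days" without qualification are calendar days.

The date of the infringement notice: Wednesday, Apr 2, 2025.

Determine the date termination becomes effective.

The last day of the cure period: Apr 2, 2025 + 5 days = Apr 7, 2025.
From Monday, Apr 7, 2025, 12 business days (Apr 8, Apr 9, Apr 10, Apr 11, …, Apr 21, Apr 22, Apr 23, skipping weekends) brings us to Wednesday, Apr 23, 2025, which is the last day of the appeal period.
The date termination becomes effective: Apr 23, 2025 + 20 days = May 13, 2025. May 13, 2025 is a Tuesday, so no roll-forward applies.

May 13, 2025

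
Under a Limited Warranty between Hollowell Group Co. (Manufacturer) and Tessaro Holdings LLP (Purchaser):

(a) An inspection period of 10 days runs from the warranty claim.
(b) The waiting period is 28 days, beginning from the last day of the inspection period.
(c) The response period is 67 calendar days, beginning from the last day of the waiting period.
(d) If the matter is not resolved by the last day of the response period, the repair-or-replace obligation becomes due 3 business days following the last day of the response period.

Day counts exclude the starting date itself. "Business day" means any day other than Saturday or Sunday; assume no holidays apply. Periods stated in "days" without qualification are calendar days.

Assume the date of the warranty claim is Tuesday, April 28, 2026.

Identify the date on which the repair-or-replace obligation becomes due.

August 14, 2026

The last day of the inspection period: April 28, 2026 + 10 days = May 8, 2026.
The last day of the waiting period: May 8, 2026 + 28 days = June 5, 2026.
The last day of the response period: 67 calendar days after June 5, 2026 is August 11, 2026.
The date on which the repair-or-replace obligation becomes due: counting 3 business days from Tuesday, August 11, 2026 (Aug 12, Aug 13, Aug 14, skipping weekends) reaches Friday, August 14, 2026.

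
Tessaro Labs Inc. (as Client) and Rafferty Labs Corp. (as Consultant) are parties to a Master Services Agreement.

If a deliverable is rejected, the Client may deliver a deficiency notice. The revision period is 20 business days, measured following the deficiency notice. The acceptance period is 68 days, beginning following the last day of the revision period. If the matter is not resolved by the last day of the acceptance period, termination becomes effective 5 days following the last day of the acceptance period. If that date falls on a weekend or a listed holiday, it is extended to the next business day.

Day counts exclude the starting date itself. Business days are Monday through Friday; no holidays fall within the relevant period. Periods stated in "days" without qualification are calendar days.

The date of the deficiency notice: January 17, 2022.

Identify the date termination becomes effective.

The last day of the revision period: 20 business days after Monday, January 17, 2022, skipping weekends — Jan 18, Jan 19, Jan 20, Jan 21, …, Feb 10, Feb 11, Feb 14 — lands on Monday, February 14, 2022.
The last day of the acceptance period: 68 calendar days after February 14, 2022 is April 23, 2022.
Adding 5 calendar days to April 23, 2022 gives April 28, 2022, which is the date termination becomes effective. April 28, 2022 is a Thursday, so no roll-forward applies.

April 28, 2022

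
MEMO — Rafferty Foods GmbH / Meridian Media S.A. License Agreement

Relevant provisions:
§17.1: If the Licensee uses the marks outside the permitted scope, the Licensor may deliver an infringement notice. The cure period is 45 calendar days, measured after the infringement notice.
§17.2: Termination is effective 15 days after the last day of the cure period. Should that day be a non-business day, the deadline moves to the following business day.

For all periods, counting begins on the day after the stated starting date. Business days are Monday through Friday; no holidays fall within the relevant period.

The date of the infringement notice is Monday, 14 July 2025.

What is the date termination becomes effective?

12 September 2025

The last day of the cure period: 45 calendar days after 14 July 2025 is 28 August 2025.
Adding 15 calendar days to 28 August 2025 gives 12 September 2025, which is the date termination becomes effective. 12 September 2025 is a Friday, so no roll-forward applies.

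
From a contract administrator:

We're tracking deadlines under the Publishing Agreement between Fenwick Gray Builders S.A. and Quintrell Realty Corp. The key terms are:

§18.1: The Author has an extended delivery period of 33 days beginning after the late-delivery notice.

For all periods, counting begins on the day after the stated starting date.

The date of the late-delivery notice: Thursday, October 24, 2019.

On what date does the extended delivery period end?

Adding 33 calendar days to October 24, 2019 gives November 26, 2019, which is the last day of the extended delivery period.

November 26, 2019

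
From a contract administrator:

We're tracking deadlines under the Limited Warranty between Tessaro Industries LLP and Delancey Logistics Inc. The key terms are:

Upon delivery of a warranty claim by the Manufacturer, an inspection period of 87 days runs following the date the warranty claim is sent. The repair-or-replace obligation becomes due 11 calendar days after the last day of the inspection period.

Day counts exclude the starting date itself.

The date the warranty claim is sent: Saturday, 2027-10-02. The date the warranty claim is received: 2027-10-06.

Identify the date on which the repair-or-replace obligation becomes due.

The last day of the inspection period: 87 calendar days after 2027-10-02 is 2027-12-28.
Adding 11 calendar days to 2027-12-28 gives 2028-01-08, which is the date on which the repair-or-replace obligation becomes due.

2028-01-08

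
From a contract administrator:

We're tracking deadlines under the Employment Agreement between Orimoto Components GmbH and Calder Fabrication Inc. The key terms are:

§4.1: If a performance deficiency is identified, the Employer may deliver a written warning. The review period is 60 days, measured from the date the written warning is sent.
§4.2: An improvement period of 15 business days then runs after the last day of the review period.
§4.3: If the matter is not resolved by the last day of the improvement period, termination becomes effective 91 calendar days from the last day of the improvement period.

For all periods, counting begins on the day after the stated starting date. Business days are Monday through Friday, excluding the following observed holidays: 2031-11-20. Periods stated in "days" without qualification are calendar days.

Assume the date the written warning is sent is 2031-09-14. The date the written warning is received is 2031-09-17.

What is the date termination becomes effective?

The last day of the review period: 60 calendar days after 2031-09-14 is 2031-11-13.
From Thursday, 2031-11-13, 15 business days (Nov 14, Nov 17, Nov 18, Nov 19, …, Dec 3, Dec 4, Dec 5, skipping weekends and the listed holiday on Nov 20) brings us to Friday, 2031-12-05, which is the last day of the improvement period.
Adding 91 calendar days to 2031-12-05 gives 2032-03-05, which is the date termination becomes effective.

2032-03-05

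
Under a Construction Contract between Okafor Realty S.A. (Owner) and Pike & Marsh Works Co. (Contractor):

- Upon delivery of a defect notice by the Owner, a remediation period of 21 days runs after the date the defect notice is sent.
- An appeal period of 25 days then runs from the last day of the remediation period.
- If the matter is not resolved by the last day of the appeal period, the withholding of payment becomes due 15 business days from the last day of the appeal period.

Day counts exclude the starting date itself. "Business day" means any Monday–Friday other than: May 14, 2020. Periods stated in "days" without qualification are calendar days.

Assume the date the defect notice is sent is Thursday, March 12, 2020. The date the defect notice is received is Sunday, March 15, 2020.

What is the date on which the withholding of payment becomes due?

May 19, 2020

The last day of the remediation period: 21 calendar days after March 12, 2020 is April 2, 2020.
The last day of the appeal period: April 2, 2020 + 25 days = April 27, 2020.
The date on which the withholding of payment becomes due: counting 15 business days from Monday, April 27, 2020 (Apr 28, Apr 29, Apr 30, May 1, …, May 15, May 18, May 19, skipping weekends and the listed holiday on May 14) reaches Tuesday, May 19, 2020.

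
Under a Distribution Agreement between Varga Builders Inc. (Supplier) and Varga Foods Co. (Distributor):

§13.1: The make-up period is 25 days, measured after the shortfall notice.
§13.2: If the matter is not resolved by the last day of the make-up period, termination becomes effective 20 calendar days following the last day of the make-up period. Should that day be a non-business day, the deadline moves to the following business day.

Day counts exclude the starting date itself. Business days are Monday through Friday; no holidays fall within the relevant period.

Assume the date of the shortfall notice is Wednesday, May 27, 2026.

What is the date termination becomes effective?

Jul 13, 2026

Adding 25 calendar days to May 27, 2026 gives Jun 21, 2026, which is the last day of the make-up period.
The date termination becomes effective: Jun 21, 2026 + 20 days = Jul 11, 2026. That falls on a Saturday, so it rolls to the next business day, Monday, Jul 13, 2026.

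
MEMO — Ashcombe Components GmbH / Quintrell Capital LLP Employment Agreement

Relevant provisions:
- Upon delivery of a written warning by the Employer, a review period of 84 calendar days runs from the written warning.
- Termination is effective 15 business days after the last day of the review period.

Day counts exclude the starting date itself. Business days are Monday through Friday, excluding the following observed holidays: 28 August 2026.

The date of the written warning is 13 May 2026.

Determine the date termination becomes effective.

26 August 2026

The last day of the review period: 13 May 2026 + 84 days = 5 August 2026.
The date termination becomes effective: counting 15 business days from Wednesday, 5 August 2026 (Aug 6, Aug 7, Aug 10, Aug 11, …, Aug 24, Aug 25, Aug 26, skipping weekends) reaches Wednesday, 26 August 2026.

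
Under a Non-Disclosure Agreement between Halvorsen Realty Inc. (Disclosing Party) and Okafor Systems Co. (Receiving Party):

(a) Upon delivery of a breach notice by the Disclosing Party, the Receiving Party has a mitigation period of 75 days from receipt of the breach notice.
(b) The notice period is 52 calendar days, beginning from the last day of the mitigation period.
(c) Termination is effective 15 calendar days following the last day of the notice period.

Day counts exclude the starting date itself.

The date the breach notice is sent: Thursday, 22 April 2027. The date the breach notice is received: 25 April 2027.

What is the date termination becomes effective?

The last day of the mitigation period: 75 calendar days after 25 April 2027 is 9 July 2027.
Adding 52 calendar days to 9 July 2027 gives 30 August 2027, which is the last day of the notice period.
The date termination becomes effective: 30 August 2027 + 15 days = 14 September 2027.

14 September 2027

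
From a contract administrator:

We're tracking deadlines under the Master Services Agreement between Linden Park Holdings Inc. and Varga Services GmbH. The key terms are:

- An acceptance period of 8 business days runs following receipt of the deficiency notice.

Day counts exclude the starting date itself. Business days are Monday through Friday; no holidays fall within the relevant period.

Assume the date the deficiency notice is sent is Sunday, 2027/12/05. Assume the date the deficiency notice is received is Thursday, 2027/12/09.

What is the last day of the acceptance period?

The last day of the acceptance period: counting 8 business days from Thursday, 2027/12/09 (Dec 10, Dec 13, Dec 14, Dec 15, Dec 16, Dec 17, Dec 20, Dec 21, skipping weekends) reaches Tuesday, 2027/12/21.

2027/12/21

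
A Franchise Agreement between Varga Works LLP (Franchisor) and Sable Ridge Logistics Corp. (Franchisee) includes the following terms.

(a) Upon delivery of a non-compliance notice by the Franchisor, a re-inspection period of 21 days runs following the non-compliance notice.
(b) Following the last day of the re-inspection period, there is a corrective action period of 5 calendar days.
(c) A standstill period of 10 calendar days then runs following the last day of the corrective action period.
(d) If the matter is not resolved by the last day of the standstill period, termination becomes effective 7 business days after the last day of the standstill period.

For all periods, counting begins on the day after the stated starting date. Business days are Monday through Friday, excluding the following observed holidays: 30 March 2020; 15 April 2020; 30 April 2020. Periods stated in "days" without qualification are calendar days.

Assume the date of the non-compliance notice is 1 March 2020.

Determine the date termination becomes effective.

The last day of the re-inspection period: 1 March 2020 + 21 days = 22 March 2020.
The last day of the corrective action period: 5 calendar days after 22 March 2020 is 27 March 2020.
Adding 10 calendar days to 27 March 2020 gives 6 April 2020, which is the last day of the standstill period.
The date termination becomes effective: counting 7 business days from Monday, 6 April 2020 (Apr 7, Apr 8, Apr 9, Apr 10, Apr 13, Apr 14, Apr 16, skipping weekends and the listed holiday on Apr 15) reaches Thursday, 16 April 2020.

16 April 2020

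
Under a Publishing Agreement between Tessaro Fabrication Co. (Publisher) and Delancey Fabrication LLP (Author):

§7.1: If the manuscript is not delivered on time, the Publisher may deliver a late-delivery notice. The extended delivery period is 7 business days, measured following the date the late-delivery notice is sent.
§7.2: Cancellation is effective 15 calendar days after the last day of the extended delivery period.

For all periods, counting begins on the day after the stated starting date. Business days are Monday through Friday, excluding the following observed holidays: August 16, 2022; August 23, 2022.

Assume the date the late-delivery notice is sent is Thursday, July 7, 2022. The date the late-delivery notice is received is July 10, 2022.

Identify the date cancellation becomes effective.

From Thursday, July 7, 2022, 7 business days (Jul 8, Jul 11, Jul 12, Jul 13, Jul 14, Jul 15, Jul 18, skipping weekends) brings us to Monday, July 18, 2022, which is the last day of the extended delivery period.
The date cancellation becomes effective: 15 calendar days after July 18, 2022 is August 2, 2022.

August 2, 2022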